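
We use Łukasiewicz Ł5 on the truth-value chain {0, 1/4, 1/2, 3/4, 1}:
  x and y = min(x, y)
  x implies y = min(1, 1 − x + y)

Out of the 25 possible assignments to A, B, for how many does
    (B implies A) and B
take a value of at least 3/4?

value 1: 1 assignment (counts)
value 3/4: 4 assignments (counts)
value 1/2: 7 assignments
value 1/4: 7 assignments
value 0: 6 assignments
So 5 of the 25 assignments meet the threshold.

5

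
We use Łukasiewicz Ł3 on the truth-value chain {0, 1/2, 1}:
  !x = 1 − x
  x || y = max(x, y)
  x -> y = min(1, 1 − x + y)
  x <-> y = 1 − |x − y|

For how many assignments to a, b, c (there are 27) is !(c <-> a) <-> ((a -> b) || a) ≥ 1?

8

value 1: 8 assignments (counts)
value 1/2: 11 assignments
value 0: 8 assignments
So 8 of the 27 assignments meet the threshold.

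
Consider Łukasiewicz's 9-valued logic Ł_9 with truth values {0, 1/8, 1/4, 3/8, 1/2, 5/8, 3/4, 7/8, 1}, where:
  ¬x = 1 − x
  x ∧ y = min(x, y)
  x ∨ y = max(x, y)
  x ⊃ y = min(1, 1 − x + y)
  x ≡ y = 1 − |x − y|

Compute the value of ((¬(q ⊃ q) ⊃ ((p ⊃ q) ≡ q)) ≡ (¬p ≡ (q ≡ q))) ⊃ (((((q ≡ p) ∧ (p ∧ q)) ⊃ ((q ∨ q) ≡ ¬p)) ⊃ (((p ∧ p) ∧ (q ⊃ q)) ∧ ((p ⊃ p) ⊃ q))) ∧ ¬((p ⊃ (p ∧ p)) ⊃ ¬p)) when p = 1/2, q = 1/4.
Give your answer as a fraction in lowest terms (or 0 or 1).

q ⊃ q = 1/4 ⊃ 1/4 = 1
¬(q ⊃ q) = ¬1 = 0
p ⊃ q = 1/2 ⊃ 1/4 = 3/4
(p ⊃ q) ≡ q = 3/4 ≡ 1/4 = 1/2
¬(q ⊃ q) ⊃ ((p ⊃ q) ≡ q) = 0 ⊃ 1/2 = 1
¬p = ¬1/2 = 1/2
q ≡ q = 1/4 ≡ 1/4 = 1
¬p ≡ (q ≡ q) = 1/2 ≡ 1 = 1/2
(¬(q ⊃ q) ⊃ ((p ⊃ q) ≡ q)) ≡ (¬p ≡ (q ≡ q)) = 1 ≡ 1/2 = 1/2
q ≡ p = 1/4 ≡ 1/2 = 3/4
p ∧ q = 1/2 ∧ 1/4 = 1/4
(q ≡ p) ∧ (p ∧ q) = 3/4 ∧ 1/4 = 1/4
q ∨ q = 1/4 ∨ 1/4 = 1/4
¬p = ¬1/2 = 1/2
(q ∨ q) ≡ ¬p = 1/4 ≡ 1/2 = 3/4
((q ≡ p) ∧ (p ∧ q)) ⊃ ((q ∨ q) ≡ ¬p) = 1/4 ⊃ 3/4 = 1
p ∧ p = 1/2 ∧ 1/2 = 1/2
q ⊃ q = 1/4 ⊃ 1/4 = 1
(p ∧ p) ∧ (q ⊃ q) = 1/2 ∧ 1 = 1/2
p ⊃ p = 1/2 ⊃ 1/2 = 1
(p ⊃ p) ⊃ q = 1 ⊃ 1/4 = 1/4
((p ∧ p) ∧ (q ⊃ q)) ∧ ((p ⊃ p) ⊃ q) = 1/2 ∧ 1/4 = 1/4
(((q ≡ p) ∧ (p ∧ q)) ⊃ ((q ∨ q) ≡ ¬p)) ⊃ (((p ∧ p) ∧ (q ⊃ q)) ∧ ((p ⊃ p) ⊃ q)) = 1 ⊃ 1/4 = 1/4
p ∧ p = 1/2 ∧ 1/2 = 1/2
p ⊃ (p ∧ p) = 1/2 ⊃ 1/2 = 1
¬p = ¬1/2 = 1/2
(p ⊃ (p ∧ p)) ⊃ ¬p = 1 ⊃ 1/2 = 1/2
¬((p ⊃ (p ∧ p)) ⊃ ¬p) = ¬1/2 = 1/2
((((q ≡ p) ∧ (p ∧ q)) ⊃ ((q ∨ q) ≡ ¬p)) ⊃ (((p ∧ p) ∧ (q ⊃ q)) ∧ ((p ⊃ p) ⊃ q))) ∧ ¬((p ⊃ (p ∧ p)) ⊃ ¬p) = 1/4 ∧ 1/2 = 1/4
((¬(q ⊃ q) ⊃ ((p ⊃ q) ≡ q)) ≡ (¬p ≡ (q ≡ q))) ⊃ (((((q ≡ p) ∧ (p ∧ q)) ⊃ ((q ∨ q) ≡ ¬p)) ⊃ (((p ∧ p) ∧ (q ⊃ q)) ∧ ((p ⊃ p) ⊃ q))) ∧ ¬((p ⊃ (p ∧ p)) ⊃ ¬p)) = 1/2 ⊃ 1/4 = 3/4

3/4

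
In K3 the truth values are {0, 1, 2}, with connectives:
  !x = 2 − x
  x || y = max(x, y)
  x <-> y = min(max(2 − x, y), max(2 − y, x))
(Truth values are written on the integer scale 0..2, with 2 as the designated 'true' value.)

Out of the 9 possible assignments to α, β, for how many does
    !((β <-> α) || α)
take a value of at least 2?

1

α = 0, β = 0 ↦ 0  <
α = 0, β = 1 ↦ 1  <
α = 0, β = 2 ↦ 2  ≥
α = 1, β = 0 ↦ 1  <
α = 1, β = 1 ↦ 1  <
α = 1, β = 2 ↦ 1  <
α = 2, β = 0 ↦ 0  <
α = 2, β = 1 ↦ 0  <
α = 2, β = 2 ↦ 0  <
So 1 of the 9 assignments meets the threshold.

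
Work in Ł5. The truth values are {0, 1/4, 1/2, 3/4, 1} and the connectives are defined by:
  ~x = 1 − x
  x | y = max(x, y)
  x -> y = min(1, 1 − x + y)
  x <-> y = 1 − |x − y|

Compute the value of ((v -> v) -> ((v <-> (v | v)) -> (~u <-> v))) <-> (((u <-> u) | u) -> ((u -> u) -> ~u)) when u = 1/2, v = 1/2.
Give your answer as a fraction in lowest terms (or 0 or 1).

1/2

v -> v = 1/2 -> 1/2 = 1
v | v = 1/2 | 1/2 = 1/2
v <-> (v | v) = 1/2 <-> 1/2 = 1
~u = ~1/2 = 1/2
~u <-> v = 1/2 <-> 1/2 = 1
(v <-> (v | v)) -> (~u <-> v) = 1 -> 1 = 1
(v -> v) -> ((v <-> (v | v)) -> (~u <-> v)) = 1 -> 1 = 1
u <-> u = 1/2 <-> 1/2 = 1
(u <-> u) | u = 1 | 1/2 = 1
u -> u = 1/2 -> 1/2 = 1
~u = ~1/2 = 1/2
(u -> u) -> ~u = 1 -> 1/2 = 1/2
((u <-> u) | u) -> ((u -> u) -> ~u) = 1 -> 1/2 = 1/2
((v -> v) -> ((v <-> (v | v)) -> (~u <-> v))) <-> (((u <-> u) | u) -> ((u -> u) -> ~u)) = 1 <-> 1/2 = 1/2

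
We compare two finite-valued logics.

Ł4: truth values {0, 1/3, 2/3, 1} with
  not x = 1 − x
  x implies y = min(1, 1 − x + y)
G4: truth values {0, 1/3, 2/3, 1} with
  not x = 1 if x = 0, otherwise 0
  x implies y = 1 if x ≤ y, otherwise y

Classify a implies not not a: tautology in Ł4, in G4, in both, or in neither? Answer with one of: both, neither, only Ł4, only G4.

both

In Ł4: every assignment gives 1 — tautology.
In G4: every assignment gives 1 — tautology.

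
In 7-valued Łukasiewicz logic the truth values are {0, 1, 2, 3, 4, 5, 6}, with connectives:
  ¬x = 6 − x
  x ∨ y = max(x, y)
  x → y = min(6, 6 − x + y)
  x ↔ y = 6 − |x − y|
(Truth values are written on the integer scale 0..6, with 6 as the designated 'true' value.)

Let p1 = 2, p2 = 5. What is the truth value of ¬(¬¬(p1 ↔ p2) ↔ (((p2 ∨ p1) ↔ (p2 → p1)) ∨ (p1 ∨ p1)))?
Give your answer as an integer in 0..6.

p1 ↔ p2 = 2 ↔ 5 = 3
¬(p1 ↔ p2) = ¬3 = 3
¬¬(p1 ↔ p2) = ¬3 = 3
p2 ∨ p1 = 5 ∨ 2 = 5
p2 → p1 = 5 → 2 = 3
(p2 ∨ p1) ↔ (p2 → p1) = 5 ↔ 3 = 4
p1 ∨ p1 = 2 ∨ 2 = 2
((p2 ∨ p1) ↔ (p2 → p1)) ∨ (p1 ∨ p1) = 4 ∨ 2 = 4
¬¬(p1 ↔ p2) ↔ (((p2 ∨ p1) ↔ (p2 → p1)) ∨ (p1 ∨ p1)) = 3 ↔ 4 = 5
¬(¬¬(p1 ↔ p2) ↔ (((p2 ∨ p1) ↔ (p2 → p1)) ∨ (p1 ∨ p1))) = ¬5 = 1

1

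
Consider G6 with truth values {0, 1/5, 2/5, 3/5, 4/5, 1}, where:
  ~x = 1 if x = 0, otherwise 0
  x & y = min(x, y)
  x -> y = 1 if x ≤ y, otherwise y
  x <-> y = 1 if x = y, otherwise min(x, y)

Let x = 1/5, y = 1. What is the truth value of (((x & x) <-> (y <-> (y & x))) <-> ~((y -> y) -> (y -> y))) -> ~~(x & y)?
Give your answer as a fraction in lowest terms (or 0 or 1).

1

x & x = 1/5 & 1/5 = 1/5
y & x = 1 & 1/5 = 1/5
y <-> (y & x) = 1 <-> 1/5 = 1/5
(x & x) <-> (y <-> (y & x)) = 1/5 <-> 1/5 = 1
y -> y = 1 -> 1 = 1
y -> y = 1 -> 1 = 1
(y -> y) -> (y -> y) = 1 -> 1 = 1
~((y -> y) -> (y -> y)) = ~1 = 0
((x & x) <-> (y <-> (y & x))) <-> ~((y -> y) -> (y -> y)) = 1 <-> 0 = 0
x & y = 1/5 & 1 = 1/5
~(x & y) = ~1/5 = 0
~~(x & y) = ~0 = 1
(((x & x) <-> (y <-> (y & x))) <-> ~((y -> y) -> (y -> y))) -> ~~(x & y) = 0 -> 1 = 1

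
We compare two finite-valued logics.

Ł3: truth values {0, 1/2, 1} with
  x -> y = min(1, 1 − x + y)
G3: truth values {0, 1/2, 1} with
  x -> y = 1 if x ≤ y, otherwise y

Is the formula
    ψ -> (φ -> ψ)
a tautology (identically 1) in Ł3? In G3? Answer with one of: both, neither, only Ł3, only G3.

In Ł3: every assignment gives 1 — tautology.
In G3: every assignment gives 1 — tautology.

both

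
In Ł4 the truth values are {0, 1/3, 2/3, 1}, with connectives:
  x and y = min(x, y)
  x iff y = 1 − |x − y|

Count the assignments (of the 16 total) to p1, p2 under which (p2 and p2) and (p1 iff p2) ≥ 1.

p1 = 0, p2 = 0 ↦ 0  <
p1 = 0, p2 = 1/3 ↦ 1/3  <
p1 = 0, p2 = 2/3 ↦ 1/3  <
p1 = 0, p2 = 1 ↦ 0  <
p1 = 1/3, p2 = 0 ↦ 0  <
p1 = 1/3, p2 = 1/3 ↦ 1/3  <
p1 = 1/3, p2 = 2/3 ↦ 2/3  <
p1 = 1/3, p2 = 1 ↦ 1/3  <
p1 = 2/3, p2 = 0 ↦ 0  <
p1 = 2/3, p2 = 1/3 ↦ 1/3  <
p1 = 2/3, p2 = 2/3 ↦ 2/3  <
p1 = 2/3, p2 = 1 ↦ 2/3  <
p1 = 1, p2 = 0 ↦ 0  <
p1 = 1, p2 = 1/3 ↦ 1/3  <
p1 = 1, p2 = 2/3 ↦ 2/3  <
p1 = 1, p2 = 1 ↦ 1  ≥
So 1 of the 16 assignments meets the threshold.

1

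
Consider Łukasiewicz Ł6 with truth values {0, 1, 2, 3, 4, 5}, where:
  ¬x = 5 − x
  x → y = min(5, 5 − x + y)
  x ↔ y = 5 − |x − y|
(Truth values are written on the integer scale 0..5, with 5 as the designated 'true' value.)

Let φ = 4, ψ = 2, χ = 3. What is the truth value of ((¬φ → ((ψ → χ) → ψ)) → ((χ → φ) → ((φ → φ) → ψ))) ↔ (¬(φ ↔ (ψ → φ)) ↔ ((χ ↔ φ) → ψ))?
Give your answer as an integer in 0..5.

4

¬φ = ¬4 = 1
ψ → χ = 2 → 3 = 5
(ψ → χ) → ψ = 5 → 2 = 2
¬φ → ((ψ → χ) → ψ) = 1 → 2 = 5
χ → φ = 3 → 4 = 5
φ → φ = 4 → 4 = 5
(φ → φ) → ψ = 5 → 2 = 2
(χ → φ) → ((φ → φ) → ψ) = 5 → 2 = 2
(¬φ → ((ψ → χ) → ψ)) → ((χ → φ) → ((φ → φ) → ψ)) = 5 → 2 = 2
ψ → φ = 2 → 4 = 5
φ ↔ (ψ → φ) = 4 ↔ 5 = 4
¬(φ ↔ (ψ → φ)) = ¬4 = 1
χ ↔ φ = 3 ↔ 4 = 4
(χ ↔ φ) → ψ = 4 → 2 = 3
¬(φ ↔ (ψ → φ)) ↔ ((χ ↔ φ) → ψ) = 1 ↔ 3 = 3
((¬φ → ((ψ → χ) → ψ)) → ((χ → φ) → ((φ → φ) → ψ))) ↔ (¬(φ ↔ (ψ → φ)) ↔ ((χ ↔ φ) → ψ)) = 2 ↔ 3 = 4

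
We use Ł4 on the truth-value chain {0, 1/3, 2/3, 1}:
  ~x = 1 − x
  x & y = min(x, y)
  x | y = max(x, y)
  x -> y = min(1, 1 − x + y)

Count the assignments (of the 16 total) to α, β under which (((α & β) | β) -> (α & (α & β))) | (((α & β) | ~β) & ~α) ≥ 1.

α = 0, β = 0 ↦ 1  ≥
α = 0, β = 1/3 ↦ 2/3  <
α = 0, β = 2/3 ↦ 1/3  <
α = 0, β = 1 ↦ 0  <
α = 1/3, β = 0 ↦ 1  ≥
α = 1/3, β = 1/3 ↦ 1  ≥
α = 1/3, β = 2/3 ↦ 2/3  <
α = 1/3, β = 1 ↦ 1/3  <
α = 2/3, β = 0 ↦ 1  ≥
α = 2/3, β = 1/3 ↦ 1  ≥
α = 2/3, β = 2/3 ↦ 1  ≥
α = 2/3, β = 1 ↦ 2/3  <
α = 1, β = 0 ↦ 1  ≥
α = 1, β = 1/3 ↦ 1  ≥
α = 1, β = 2/3 ↦ 1  ≥
α = 1, β = 1 ↦ 1  ≥
So 10 of the 16 assignments meet the threshold.

10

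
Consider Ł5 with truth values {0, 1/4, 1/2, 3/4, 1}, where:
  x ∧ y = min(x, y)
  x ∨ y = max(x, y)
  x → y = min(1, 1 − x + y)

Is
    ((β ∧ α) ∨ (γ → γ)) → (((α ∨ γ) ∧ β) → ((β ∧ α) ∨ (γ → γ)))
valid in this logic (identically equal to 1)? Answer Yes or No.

Yes

At α = 0, β = 1/4, γ = 1/2, for instance:
β ∧ α = 1/4 ∧ 0 = 0
γ → γ = 1/2 → 1/2 = 1
(β ∧ α) ∨ (γ → γ) = 0 ∨ 1 = 1
α ∨ γ = 0 ∨ 1/2 = 1/2
(α ∨ γ) ∧ β = 1/2 ∧ 1/4 = 1/4
((α ∨ γ) ∧ β) → ((β ∧ α) ∨ (γ → γ)) = 1/4 → 1 = 1
((β ∧ α) ∨ (γ → γ)) → (((α ∨ γ) ∧ β) → ((β ∧ α) ∨ (γ → γ))) = 1 → 1 = 1
and checking the remaining 124 assignments likewise gives ≥ 1 in every case.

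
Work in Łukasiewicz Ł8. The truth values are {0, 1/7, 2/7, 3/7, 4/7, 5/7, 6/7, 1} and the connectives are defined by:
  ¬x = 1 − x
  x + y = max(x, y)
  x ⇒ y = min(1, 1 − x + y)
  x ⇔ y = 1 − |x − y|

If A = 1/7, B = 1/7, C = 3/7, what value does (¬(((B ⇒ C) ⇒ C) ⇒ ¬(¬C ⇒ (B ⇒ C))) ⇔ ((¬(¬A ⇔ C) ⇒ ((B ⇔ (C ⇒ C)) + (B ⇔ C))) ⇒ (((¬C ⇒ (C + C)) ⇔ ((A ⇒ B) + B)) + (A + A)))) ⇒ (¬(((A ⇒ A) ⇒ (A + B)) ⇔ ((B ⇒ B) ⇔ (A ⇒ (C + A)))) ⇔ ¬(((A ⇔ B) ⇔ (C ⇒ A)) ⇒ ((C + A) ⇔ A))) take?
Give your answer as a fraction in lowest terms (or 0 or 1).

B ⇒ C = 1/7 ⇒ 3/7 = 1
(B ⇒ C) ⇒ C = 1 ⇒ 3/7 = 3/7
¬C = ¬3/7 = 4/7
B ⇒ C = 1/7 ⇒ 3/7 = 1
¬C ⇒ (B ⇒ C) = 4/7 ⇒ 1 = 1
¬(¬C ⇒ (B ⇒ C)) = ¬1 = 0
((B ⇒ C) ⇒ C) ⇒ ¬(¬C ⇒ (B ⇒ C)) = 3/7 ⇒ 0 = 4/7
¬(((B ⇒ C) ⇒ C) ⇒ ¬(¬C ⇒ (B ⇒ C))) = ¬4/7 = 3/7
¬A = ¬1/7 = 6/7
¬A ⇔ C = 6/7 ⇔ 3/7 = 4/7
¬(¬A ⇔ C) = ¬4/7 = 3/7
C ⇒ C = 3/7 ⇒ 3/7 = 1
B ⇔ (C ⇒ C) = 1/7 ⇔ 1 = 1/7
B ⇔ C = 1/7 ⇔ 3/7 = 5/7
(B ⇔ (C ⇒ C)) + (B ⇔ C) = 1/7 + 5/7 = 5/7
¬(¬A ⇔ C) ⇒ ((B ⇔ (C ⇒ C)) + (B ⇔ C)) = 3/7 ⇒ 5/7 = 1
¬C = ¬3/7 = 4/7
C + C = 3/7 + 3/7 = 3/7
¬C ⇒ (C + C) = 4/7 ⇒ 3/7 = 6/7
A ⇒ B = 1/7 ⇒ 1/7 = 1
(A ⇒ B) + B = 1 + 1/7 = 1
(¬C ⇒ (C + C)) ⇔ ((A ⇒ B) + B) = 6/7 ⇔ 1 = 6/7
A + A = 1/7 + 1/7 = 1/7
((¬C ⇒ (C + C)) ⇔ ((A ⇒ B) + B)) + (A + A) = 6/7 + 1/7 = 6/7
(¬(¬A ⇔ C) ⇒ ((B ⇔ (C ⇒ C)) + (B ⇔ C))) ⇒ (((¬C ⇒ (C + C)) ⇔ ((A ⇒ B) + B)) + (A + A)) = 1 ⇒ 6/7 = 6/7
¬(((B ⇒ C) ⇒ C) ⇒ ¬(¬C ⇒ (B ⇒ C))) ⇔ ((¬(¬A ⇔ C) ⇒ ((B ⇔ (C ⇒ C)) + (B ⇔ C))) ⇒ (((¬C ⇒ (C + C)) ⇔ ((A ⇒ B) + B)) + (A + A))) = 3/7 ⇔ 6/7 = 4/7
A ⇒ A = 1/7 ⇒ 1/7 = 1
A + B = 1/7 + 1/7 = 1/7
(A ⇒ A) ⇒ (A + B) = 1 ⇒ 1/7 = 1/7
B ⇒ B = 1/7 ⇒ 1/7 = 1
C + A = 3/7 + 1/7 = 3/7
A ⇒ (C + A) = 1/7 ⇒ 3/7 = 1
(B ⇒ B) ⇔ (A ⇒ (C + A)) = 1 ⇔ 1 = 1
((A ⇒ A) ⇒ (A + B)) ⇔ ((B ⇒ B) ⇔ (A ⇒ (C + A))) = 1/7 ⇔ 1 = 1/7
¬(((A ⇒ A) ⇒ (A + B)) ⇔ ((B ⇒ B) ⇔ (A ⇒ (C + A)))) = ¬1/7 = 6/7
A ⇔ B = 1/7 ⇔ 1/7 = 1
C ⇒ A = 3/7 ⇒ 1/7 = 5/7
(A ⇔ B) ⇔ (C ⇒ A) = 1 ⇔ 5/7 = 5/7
C + A = 3/7 + 1/7 = 3/7
(C + A) ⇔ A = 3/7 ⇔ 1/7 = 5/7
((A ⇔ B) ⇔ (C ⇒ A)) ⇒ ((C + A) ⇔ A) = 5/7 ⇒ 5/7 = 1
¬(((A ⇔ B) ⇔ (C ⇒ A)) ⇒ ((C + A) ⇔ A)) = ¬1 = 0
¬(((A ⇒ A) ⇒ (A + B)) ⇔ ((B ⇒ B) ⇔ (A ⇒ (C + A)))) ⇔ ¬(((A ⇔ B) ⇔ (C ⇒ A)) ⇒ ((C + A) ⇔ A)) = 6/7 ⇔ 0 = 1/7
(¬(((B ⇒ C) ⇒ C) ⇒ ¬(¬C ⇒ (B ⇒ C))) ⇔ ((¬(¬A ⇔ C) ⇒ ((B ⇔ (C ⇒ C)) + (B ⇔ C))) ⇒ (((¬C ⇒ (C + C)) ⇔ ((A ⇒ B) + B)) + (A + A)))) ⇒ (¬(((A ⇒ A) ⇒ (A + B)) ⇔ ((B ⇒ B) ⇔ (A ⇒ (C + A)))) ⇔ ¬(((A ⇔ B) ⇔ (C ⇒ A)) ⇒ ((C + A) ⇔ A))) = 4/7 ⇒ 1/7 = 4/7

4/7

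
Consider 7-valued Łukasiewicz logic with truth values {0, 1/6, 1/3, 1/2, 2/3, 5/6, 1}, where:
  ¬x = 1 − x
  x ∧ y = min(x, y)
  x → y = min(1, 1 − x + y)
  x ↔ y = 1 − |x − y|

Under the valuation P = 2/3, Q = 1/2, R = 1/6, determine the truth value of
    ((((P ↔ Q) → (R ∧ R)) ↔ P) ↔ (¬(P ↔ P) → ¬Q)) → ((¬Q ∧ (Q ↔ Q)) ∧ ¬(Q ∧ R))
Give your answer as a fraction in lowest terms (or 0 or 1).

P ↔ Q = 2/3 ↔ 1/2 = 5/6
R ∧ R = 1/6 ∧ 1/6 = 1/6
(P ↔ Q) → (R ∧ R) = 5/6 → 1/6 = 1/3
((P ↔ Q) → (R ∧ R)) ↔ P = 1/3 ↔ 2/3 = 2/3
P ↔ P = 2/3 ↔ 2/3 = 1
¬(P ↔ P) = ¬1 = 0
¬Q = ¬1/2 = 1/2
¬(P ↔ P) → ¬Q = 0 → 1/2 = 1
(((P ↔ Q) → (R ∧ R)) ↔ P) ↔ (¬(P ↔ P) → ¬Q) = 2/3 ↔ 1 = 2/3
¬Q = ¬1/2 = 1/2
Q ↔ Q = 1/2 ↔ 1/2 = 1
¬Q ∧ (Q ↔ Q) = 1/2 ∧ 1 = 1/2
Q ∧ R = 1/2 ∧ 1/6 = 1/6
¬(Q ∧ R) = ¬1/6 = 5/6
(¬Q ∧ (Q ↔ Q)) ∧ ¬(Q ∧ R) = 1/2 ∧ 5/6 = 1/2
((((P ↔ Q) → (R ∧ R)) ↔ P) ↔ (¬(P ↔ P) → ¬Q)) → ((¬Q ∧ (Q ↔ Q)) ∧ ¬(Q ∧ R)) = 2/3 → 1/2 = 5/6

5/6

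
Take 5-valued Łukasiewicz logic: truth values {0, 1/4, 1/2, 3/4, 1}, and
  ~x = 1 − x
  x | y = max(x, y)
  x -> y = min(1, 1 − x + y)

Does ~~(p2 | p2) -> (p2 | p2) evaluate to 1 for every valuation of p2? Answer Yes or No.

p2 = 0 ↦ 1
p2 = 1/4 ↦ 1
p2 = 1/2 ↦ 1
p2 = 3/4 ↦ 1
p2 = 1 ↦ 1
Every assignment gives a value ≥ 1.

Yes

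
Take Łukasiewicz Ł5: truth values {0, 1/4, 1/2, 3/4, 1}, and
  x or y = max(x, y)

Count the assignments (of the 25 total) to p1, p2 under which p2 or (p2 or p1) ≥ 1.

9

value 1: 9 assignments (counts)
value 3/4: 7 assignments
value 1/2: 5 assignments
value 1/4: 3 assignments
value 0: 1 assignment
So 9 of the 25 assignments meet the threshold.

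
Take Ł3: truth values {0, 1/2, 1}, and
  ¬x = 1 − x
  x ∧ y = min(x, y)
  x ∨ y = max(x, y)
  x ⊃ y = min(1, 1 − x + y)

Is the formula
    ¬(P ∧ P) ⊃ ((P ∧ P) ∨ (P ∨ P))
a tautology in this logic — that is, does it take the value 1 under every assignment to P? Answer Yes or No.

Counterexample: take P = 0.
P ∧ P = 0 ∧ 0 = 0
¬(P ∧ P) = ¬0 = 1
P ∨ P = 0 ∨ 0 = 0
(P ∧ P) ∨ (P ∨ P) = 0 ∨ 0 = 0
¬(P ∧ P) ⊃ ((P ∧ P) ∨ (P ∨ P)) = 1 ⊃ 0 = 0
This gives 0 ≠ 1.

No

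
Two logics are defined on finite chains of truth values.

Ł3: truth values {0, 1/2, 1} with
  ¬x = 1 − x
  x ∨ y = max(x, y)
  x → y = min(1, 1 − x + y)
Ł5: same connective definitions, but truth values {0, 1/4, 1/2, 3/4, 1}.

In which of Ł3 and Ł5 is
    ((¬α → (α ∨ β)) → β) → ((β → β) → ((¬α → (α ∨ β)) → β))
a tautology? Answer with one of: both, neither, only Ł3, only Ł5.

In Ł3: every assignment gives 1 — tautology.
In Ł5: every assignment gives 1 — tautology.

both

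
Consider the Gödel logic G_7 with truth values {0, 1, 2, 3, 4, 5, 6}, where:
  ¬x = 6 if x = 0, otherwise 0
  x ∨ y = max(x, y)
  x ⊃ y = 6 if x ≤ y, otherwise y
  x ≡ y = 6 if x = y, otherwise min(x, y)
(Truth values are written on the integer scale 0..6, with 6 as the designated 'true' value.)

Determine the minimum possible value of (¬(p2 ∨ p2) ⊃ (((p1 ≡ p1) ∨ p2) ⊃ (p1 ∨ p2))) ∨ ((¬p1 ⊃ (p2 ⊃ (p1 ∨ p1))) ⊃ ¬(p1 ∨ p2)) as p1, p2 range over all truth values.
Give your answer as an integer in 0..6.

Take p1 = 1, p2 = 0:
p2 ∨ p2 = 0 ∨ 0 = 0
¬(p2 ∨ p2) = ¬0 = 6
p1 ≡ p1 = 1 ≡ 1 = 6
(p1 ≡ p1) ∨ p2 = 6 ∨ 0 = 6
p1 ∨ p2 = 1 ∨ 0 = 1
((p1 ≡ p1) ∨ p2) ⊃ (p1 ∨ p2) = 6 ⊃ 1 = 1
¬(p2 ∨ p2) ⊃ (((p1 ≡ p1) ∨ p2) ⊃ (p1 ∨ p2)) = 6 ⊃ 1 = 1
¬p1 = ¬1 = 0
p1 ∨ p1 = 1 ∨ 1 = 1
p2 ⊃ (p1 ∨ p1) = 0 ⊃ 1 = 6
¬p1 ⊃ (p2 ⊃ (p1 ∨ p1)) = 0 ⊃ 6 = 6
p1 ∨ p2 = 1 ∨ 0 = 1
¬(p1 ∨ p2) = ¬1 = 0
(¬p1 ⊃ (p2 ⊃ (p1 ∨ p1))) ⊃ ¬(p1 ∨ p2) = 6 ⊃ 0 = 0
(¬(p2 ∨ p2) ⊃ (((p1 ≡ p1) ∨ p2) ⊃ (p1 ∨ p2))) ∨ ((¬p1 ⊃ (p2 ⊃ (p1 ∨ p1))) ⊃ ¬(p1 ∨ p2)) = 1 ∨ 0 = 1
No assignment yields a value below 1, so this is the minimum.

1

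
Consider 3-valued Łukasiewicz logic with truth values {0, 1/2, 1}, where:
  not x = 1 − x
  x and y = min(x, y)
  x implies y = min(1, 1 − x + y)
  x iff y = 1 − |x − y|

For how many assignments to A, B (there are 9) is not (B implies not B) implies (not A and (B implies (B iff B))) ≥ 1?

A = 0, B = 0 ↦ 1  ≥
A = 0, B = 1/2 ↦ 1  ≥
A = 0, B = 1 ↦ 1  ≥
A = 1/2, B = 0 ↦ 1  ≥
A = 1/2, B = 1/2 ↦ 1  ≥
A = 1/2, B = 1 ↦ 1/2  <
A = 1, B = 0 ↦ 1  ≥
A = 1, B = 1/2 ↦ 1  ≥
A = 1, B = 1 ↦ 0  <
So 7 of the 9 assignments meet the threshold.

7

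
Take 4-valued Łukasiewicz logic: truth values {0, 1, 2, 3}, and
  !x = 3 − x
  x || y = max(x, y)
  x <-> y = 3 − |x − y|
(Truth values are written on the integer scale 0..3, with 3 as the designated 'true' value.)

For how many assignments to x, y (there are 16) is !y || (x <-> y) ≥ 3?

7

x = 0, y = 0 ↦ 3  ≥
x = 0, y = 1 ↦ 2  <
x = 0, y = 2 ↦ 1  <
x = 0, y = 3 ↦ 0  <
x = 1, y = 0 ↦ 3  ≥
x = 1, y = 1 ↦ 3  ≥
x = 1, y = 2 ↦ 2  <
x = 1, y = 3 ↦ 1  <
x = 2, y = 0 ↦ 3  ≥
x = 2, y = 1 ↦ 2  <
x = 2, y = 2 ↦ 3  ≥
x = 2, y = 3 ↦ 2  <
x = 3, y = 0 ↦ 3  ≥
x = 3, y = 1 ↦ 2  <
x = 3, y = 2 ↦ 2  <
x = 3, y = 3 ↦ 3  ≥
So 7 of the 16 assignments meet the threshold.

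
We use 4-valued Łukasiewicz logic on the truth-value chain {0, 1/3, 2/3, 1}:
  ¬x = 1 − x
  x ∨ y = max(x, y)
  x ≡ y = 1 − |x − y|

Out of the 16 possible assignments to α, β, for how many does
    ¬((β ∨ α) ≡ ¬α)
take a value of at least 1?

α = 0, β = 0 ↦ 1  ≥
α = 0, β = 1/3 ↦ 2/3  <
α = 0, β = 2/3 ↦ 1/3  <
α = 0, β = 1 ↦ 0  <
α = 1/3, β = 0 ↦ 1/3  <
α = 1/3, β = 1/3 ↦ 1/3  <
α = 1/3, β = 2/3 ↦ 0  <
α = 1/3, β = 1 ↦ 1/3  <
α = 2/3, β = 0 ↦ 1/3  <
α = 2/3, β = 1/3 ↦ 1/3  <
α = 2/3, β = 2/3 ↦ 1/3  <
α = 2/3, β = 1 ↦ 2/3  <
α = 1, β = 0 ↦ 1  ≥
α = 1, β = 1/3 ↦ 1  ≥
α = 1, β = 2/3 ↦ 1  ≥
α = 1, β = 1 ↦ 1  ≥
So 5 of the 16 assignments meet the threshold.

5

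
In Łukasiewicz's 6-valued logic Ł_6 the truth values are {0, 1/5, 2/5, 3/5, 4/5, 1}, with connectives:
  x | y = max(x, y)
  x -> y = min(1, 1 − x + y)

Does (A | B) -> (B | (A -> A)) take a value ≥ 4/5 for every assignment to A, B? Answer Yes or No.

At A = 1, B = 2/5, for instance:
A | B = 1 | 2/5 = 1
A -> A = 1 -> 1 = 1
B | (A -> A) = 2/5 | 1 = 1
(A | B) -> (B | (A -> A)) = 1 -> 1 = 1
and checking the remaining 35 assignments likewise gives ≥ 4/5 in every case.

Yes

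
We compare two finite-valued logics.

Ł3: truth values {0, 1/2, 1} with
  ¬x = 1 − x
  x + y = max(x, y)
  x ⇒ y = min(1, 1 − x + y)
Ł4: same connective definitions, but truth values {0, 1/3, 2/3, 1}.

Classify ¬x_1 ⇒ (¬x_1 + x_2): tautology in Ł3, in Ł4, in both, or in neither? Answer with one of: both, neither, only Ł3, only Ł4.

both

In Ł3: every assignment gives 1 — tautology.
In Ł4: every assignment gives 1 — tautology.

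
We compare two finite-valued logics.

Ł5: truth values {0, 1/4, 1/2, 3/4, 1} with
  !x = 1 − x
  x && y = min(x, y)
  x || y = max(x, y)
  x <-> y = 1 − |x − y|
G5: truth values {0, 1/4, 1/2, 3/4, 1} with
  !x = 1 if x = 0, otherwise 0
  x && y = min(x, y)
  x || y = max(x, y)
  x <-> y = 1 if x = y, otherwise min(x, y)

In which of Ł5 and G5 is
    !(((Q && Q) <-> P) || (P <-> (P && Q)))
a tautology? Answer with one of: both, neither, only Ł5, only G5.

In Ł5: at P = 0, Q = 0 the value is 0 — not a tautology.
In G5: at P = 0, Q = 0 the value is 0 — not a tautology.

neither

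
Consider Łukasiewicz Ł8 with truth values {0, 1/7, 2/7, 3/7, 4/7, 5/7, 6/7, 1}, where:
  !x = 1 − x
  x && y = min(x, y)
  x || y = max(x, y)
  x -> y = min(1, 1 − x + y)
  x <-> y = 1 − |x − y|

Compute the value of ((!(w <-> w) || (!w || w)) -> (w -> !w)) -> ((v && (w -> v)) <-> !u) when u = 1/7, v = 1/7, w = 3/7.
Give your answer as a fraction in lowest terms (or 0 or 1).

2/7

w <-> w = 3/7 <-> 3/7 = 1
!(w <-> w) = !1 = 0
!w = !3/7 = 4/7
!w || w = 4/7 || 3/7 = 4/7
!(w <-> w) || (!w || w) = 0 || 4/7 = 4/7
!w = !3/7 = 4/7
w -> !w = 3/7 -> 4/7 = 1
(!(w <-> w) || (!w || w)) -> (w -> !w) = 4/7 -> 1 = 1
w -> v = 3/7 -> 1/7 = 5/7
v && (w -> v) = 1/7 && 5/7 = 1/7
!u = !1/7 = 6/7
(v && (w -> v)) <-> !u = 1/7 <-> 6/7 = 2/7
((!(w <-> w) || (!w || w)) -> (w -> !w)) -> ((v && (w -> v)) <-> !u) = 1 -> 2/7 = 2/7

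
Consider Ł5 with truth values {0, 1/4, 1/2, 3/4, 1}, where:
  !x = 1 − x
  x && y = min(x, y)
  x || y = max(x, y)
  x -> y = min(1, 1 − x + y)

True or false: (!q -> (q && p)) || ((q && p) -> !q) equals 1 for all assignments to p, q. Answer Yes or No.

At p = 1/4, q = 1/2, for instance:
!q = !1/2 = 1/2
q && p = 1/2 && 1/4 = 1/4
!q -> (q && p) = 1/2 -> 1/4 = 3/4
(q && p) -> !q = 1/4 -> 1/2 = 1
(!q -> (q && p)) || ((q && p) -> !q) = 3/4 || 1 = 1
and checking the remaining 24 assignments likewise gives ≥ 1 in every case.

Yes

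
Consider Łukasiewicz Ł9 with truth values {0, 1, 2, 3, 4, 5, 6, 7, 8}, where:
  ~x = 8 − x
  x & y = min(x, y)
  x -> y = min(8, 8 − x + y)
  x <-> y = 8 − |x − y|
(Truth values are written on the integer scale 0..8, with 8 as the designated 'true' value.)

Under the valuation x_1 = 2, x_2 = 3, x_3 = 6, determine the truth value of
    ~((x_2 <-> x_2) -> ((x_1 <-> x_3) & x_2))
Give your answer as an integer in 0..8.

x_2 <-> x_2 = 3 <-> 3 = 8
x_1 <-> x_3 = 2 <-> 6 = 4
(x_1 <-> x_3) & x_2 = 4 & 3 = 3
(x_2 <-> x_2) -> ((x_1 <-> x_3) & x_2) = 8 -> 3 = 3
~((x_2 <-> x_2) -> ((x_1 <-> x_3) & x_2)) = ~3 = 5

5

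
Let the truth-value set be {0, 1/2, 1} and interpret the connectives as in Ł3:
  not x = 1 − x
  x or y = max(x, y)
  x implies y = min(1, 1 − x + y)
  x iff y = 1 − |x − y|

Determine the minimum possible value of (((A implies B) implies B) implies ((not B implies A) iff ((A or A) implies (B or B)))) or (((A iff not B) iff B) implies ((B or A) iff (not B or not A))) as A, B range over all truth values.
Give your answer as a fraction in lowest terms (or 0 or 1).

1/2

Take A = 1, B = 1/2:
A implies B = 1 implies 1/2 = 1/2
(A implies B) implies B = 1/2 implies 1/2 = 1
not B = not 1/2 = 1/2
not B implies A = 1/2 implies 1 = 1
A or A = 1 or 1 = 1
B or B = 1/2 or 1/2 = 1/2
(A or A) implies (B or B) = 1 implies 1/2 = 1/2
(not B implies A) iff ((A or A) implies (B or B)) = 1 iff 1/2 = 1/2
((A implies B) implies B) implies ((not B implies A) iff ((A or A) implies (B or B))) = 1 implies 1/2 = 1/2
not B = not 1/2 = 1/2
A iff not B = 1 iff 1/2 = 1/2
(A iff not B) iff B = 1/2 iff 1/2 = 1
B or A = 1/2 or 1 = 1
not B = not 1/2 = 1/2
not A = not 1 = 0
not B or not A = 1/2 or 0 = 1/2
(B or A) iff (not B or not A) = 1 iff 1/2 = 1/2
((A iff not B) iff B) implies ((B or A) iff (not B or not A)) = 1 implies 1/2 = 1/2
(((A implies B) implies B) implies ((not B implies A) iff ((A or A) implies (B or B)))) or (((A iff not B) iff B) implies ((B or A) iff (not B or not A))) = 1/2 or 1/2 = 1/2
No assignment yields a value below 1/2, so this is the minimum.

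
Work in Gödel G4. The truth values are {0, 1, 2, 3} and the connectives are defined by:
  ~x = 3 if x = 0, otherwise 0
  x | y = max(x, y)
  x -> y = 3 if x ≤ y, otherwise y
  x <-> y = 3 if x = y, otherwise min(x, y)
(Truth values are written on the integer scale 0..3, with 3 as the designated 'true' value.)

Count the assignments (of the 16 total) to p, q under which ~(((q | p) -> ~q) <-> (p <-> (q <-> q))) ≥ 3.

10

p = 0, q = 0 ↦ 3  ≥
p = 0, q = 1 ↦ 0  <
p = 0, q = 2 ↦ 0  <
p = 0, q = 3 ↦ 0  <
p = 1, q = 0 ↦ 0  <
p = 1, q = 1 ↦ 3  ≥
p = 1, q = 2 ↦ 3  ≥
p = 1, q = 3 ↦ 3  ≥
p = 2, q = 0 ↦ 0  <
p = 2, q = 1 ↦ 3  ≥
p = 2, q = 2 ↦ 3  ≥
p = 2, q = 3 ↦ 3  ≥
p = 3, q = 0 ↦ 0  <
p = 3, q = 1 ↦ 3  ≥
p = 3, q = 2 ↦ 3  ≥
p = 3, q = 3 ↦ 3  ≥
So 10 of the 16 assignments meet the threshold.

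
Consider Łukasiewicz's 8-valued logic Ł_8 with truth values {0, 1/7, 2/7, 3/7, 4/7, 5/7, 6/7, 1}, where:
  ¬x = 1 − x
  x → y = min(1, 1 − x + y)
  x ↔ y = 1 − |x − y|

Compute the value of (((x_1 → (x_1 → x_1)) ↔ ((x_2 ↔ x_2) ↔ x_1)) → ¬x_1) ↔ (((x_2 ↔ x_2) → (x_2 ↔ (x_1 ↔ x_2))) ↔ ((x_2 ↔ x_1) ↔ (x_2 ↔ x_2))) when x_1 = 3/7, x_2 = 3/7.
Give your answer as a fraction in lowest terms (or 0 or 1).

x_1 → x_1 = 3/7 → 3/7 = 1
x_1 → (x_1 → x_1) = 3/7 → 1 = 1
x_2 ↔ x_2 = 3/7 ↔ 3/7 = 1
(x_2 ↔ x_2) ↔ x_1 = 1 ↔ 3/7 = 3/7
(x_1 → (x_1 → x_1)) ↔ ((x_2 ↔ x_2) ↔ x_1) = 1 ↔ 3/7 = 3/7
¬x_1 = ¬3/7 = 4/7
((x_1 → (x_1 → x_1)) ↔ ((x_2 ↔ x_2) ↔ x_1)) → ¬x_1 = 3/7 → 4/7 = 1
x_2 ↔ x_2 = 3/7 ↔ 3/7 = 1
x_1 ↔ x_2 = 3/7 ↔ 3/7 = 1
x_2 ↔ (x_1 ↔ x_2) = 3/7 ↔ 1 = 3/7
(x_2 ↔ x_2) → (x_2 ↔ (x_1 ↔ x_2)) = 1 → 3/7 = 3/7
x_2 ↔ x_1 = 3/7 ↔ 3/7 = 1
x_2 ↔ x_2 = 3/7 ↔ 3/7 = 1
(x_2 ↔ x_1) ↔ (x_2 ↔ x_2) = 1 ↔ 1 = 1
((x_2 ↔ x_2) → (x_2 ↔ (x_1 ↔ x_2))) ↔ ((x_2 ↔ x_1) ↔ (x_2 ↔ x_2)) = 3/7 ↔ 1 = 3/7
(((x_1 → (x_1 → x_1)) ↔ ((x_2 ↔ x_2) ↔ x_1)) → ¬x_1) ↔ (((x_2 ↔ x_2) → (x_2 ↔ (x_1 ↔ x_2))) ↔ ((x_2 ↔ x_1) ↔ (x_2 ↔ x_2))) = 1 ↔ 3/7 = 3/7

3/7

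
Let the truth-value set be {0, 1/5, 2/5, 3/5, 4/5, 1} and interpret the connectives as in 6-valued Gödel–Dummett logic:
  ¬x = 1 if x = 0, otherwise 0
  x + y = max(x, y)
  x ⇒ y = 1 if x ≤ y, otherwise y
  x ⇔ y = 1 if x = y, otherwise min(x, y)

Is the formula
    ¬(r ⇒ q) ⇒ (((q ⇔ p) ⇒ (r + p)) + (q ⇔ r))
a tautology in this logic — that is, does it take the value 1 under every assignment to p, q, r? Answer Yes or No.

Counterexample: take p = 0, q = 0, r = 1/5.
r ⇒ q = 1/5 ⇒ 0 = 0
¬(r ⇒ q) = ¬0 = 1
q ⇔ p = 0 ⇔ 0 = 1
r + p = 1/5 + 0 = 1/5
(q ⇔ p) ⇒ (r + p) = 1 ⇒ 1/5 = 1/5
q ⇔ r = 0 ⇔ 1/5 = 0
((q ⇔ p) ⇒ (r + p)) + (q ⇔ r) = 1/5 + 0 = 1/5
¬(r ⇒ q) ⇒ (((q ⇔ p) ⇒ (r + p)) + (q ⇔ r)) = 1 ⇒ 1/5 = 1/5
This gives 1/5 ≠ 1.

No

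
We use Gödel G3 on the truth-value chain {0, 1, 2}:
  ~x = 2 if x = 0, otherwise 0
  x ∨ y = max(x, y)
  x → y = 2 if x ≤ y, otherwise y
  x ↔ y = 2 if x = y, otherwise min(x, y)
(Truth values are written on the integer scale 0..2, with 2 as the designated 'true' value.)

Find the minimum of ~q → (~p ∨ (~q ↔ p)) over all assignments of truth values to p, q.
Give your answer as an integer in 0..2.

Take p = 1, q = 0:
~q = ~0 = 2
~p = ~1 = 0
~q = ~0 = 2
~q ↔ p = 2 ↔ 1 = 1
~p ∨ (~q ↔ p) = 0 ∨ 1 = 1
~q → (~p ∨ (~q ↔ p)) = 2 → 1 = 1
No assignment yields a value below 1, so this is the minimum.

1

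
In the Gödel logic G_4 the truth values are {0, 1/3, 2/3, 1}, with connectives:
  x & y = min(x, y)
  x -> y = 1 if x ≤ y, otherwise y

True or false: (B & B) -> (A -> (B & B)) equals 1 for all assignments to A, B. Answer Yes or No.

A = 0, B = 0 ↦ 1
A = 0, B = 1/3 ↦ 1
A = 0, B = 2/3 ↦ 1
A = 0, B = 1 ↦ 1
A = 1/3, B = 0 ↦ 1
A = 1/3, B = 1/3 ↦ 1
A = 1/3, B = 2/3 ↦ 1
A = 1/3, B = 1 ↦ 1
A = 2/3, B = 0 ↦ 1
A = 2/3, B = 1/3 ↦ 1
A = 2/3, B = 2/3 ↦ 1
A = 2/3, B = 1 ↦ 1
A = 1, B = 0 ↦ 1
A = 1, B = 1/3 ↦ 1
A = 1, B = 2/3 ↦ 1
A = 1, B = 1 ↦ 1
Every assignment gives a value ≥ 1.

Yes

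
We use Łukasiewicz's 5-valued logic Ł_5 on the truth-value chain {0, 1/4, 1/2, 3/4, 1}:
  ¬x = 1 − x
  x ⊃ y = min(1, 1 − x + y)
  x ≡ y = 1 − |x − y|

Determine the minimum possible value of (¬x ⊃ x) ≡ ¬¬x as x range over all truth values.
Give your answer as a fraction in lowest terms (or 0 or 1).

Take x = 1/2:
¬x = ¬1/2 = 1/2
¬x ⊃ x = 1/2 ⊃ 1/2 = 1
¬x = ¬1/2 = 1/2
¬¬x = ¬1/2 = 1/2
(¬x ⊃ x) ≡ ¬¬x = 1 ≡ 1/2 = 1/2
No assignment yields a value below 1/2, so this is the minimum.

1/2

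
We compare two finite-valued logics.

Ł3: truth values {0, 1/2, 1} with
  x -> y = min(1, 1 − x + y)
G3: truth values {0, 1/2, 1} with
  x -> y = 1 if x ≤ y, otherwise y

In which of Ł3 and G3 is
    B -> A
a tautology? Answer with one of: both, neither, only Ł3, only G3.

neither

In Ł3: at A = 0, B = 1/2 the value is 1/2 — not a tautology.
In G3: at A = 0, B = 1/2 the value is 0 — not a tautology.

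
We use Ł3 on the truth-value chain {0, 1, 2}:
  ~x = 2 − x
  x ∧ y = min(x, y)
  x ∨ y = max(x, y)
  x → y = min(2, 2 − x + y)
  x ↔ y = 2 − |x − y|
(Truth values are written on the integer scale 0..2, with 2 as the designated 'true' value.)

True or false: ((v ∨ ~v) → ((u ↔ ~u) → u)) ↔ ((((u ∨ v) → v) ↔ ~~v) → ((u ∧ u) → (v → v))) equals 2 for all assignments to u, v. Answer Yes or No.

Counterexample: take u = 1, v = 0.
~v = ~0 = 2
v ∨ ~v = 0 ∨ 2 = 2
~u = ~1 = 1
u ↔ ~u = 1 ↔ 1 = 2
(u ↔ ~u) → u = 2 → 1 = 1
(v ∨ ~v) → ((u ↔ ~u) → u) = 2 → 1 = 1
u ∨ v = 1 ∨ 0 = 1
(u ∨ v) → v = 1 → 0 = 1
~v = ~0 = 2
~~v = ~2 = 0
((u ∨ v) → v) ↔ ~~v = 1 ↔ 0 = 1
u ∧ u = 1 ∧ 1 = 1
v → v = 0 → 0 = 2
(u ∧ u) → (v → v) = 1 → 2 = 2
(((u ∨ v) → v) ↔ ~~v) → ((u ∧ u) → (v → v)) = 1 → 2 = 2
((v ∨ ~v) → ((u ↔ ~u) → u)) ↔ ((((u ∨ v) → v) ↔ ~~v) → ((u ∧ u) → (v → v))) = 1 ↔ 2 = 1
This gives 1 ≠ 2.

No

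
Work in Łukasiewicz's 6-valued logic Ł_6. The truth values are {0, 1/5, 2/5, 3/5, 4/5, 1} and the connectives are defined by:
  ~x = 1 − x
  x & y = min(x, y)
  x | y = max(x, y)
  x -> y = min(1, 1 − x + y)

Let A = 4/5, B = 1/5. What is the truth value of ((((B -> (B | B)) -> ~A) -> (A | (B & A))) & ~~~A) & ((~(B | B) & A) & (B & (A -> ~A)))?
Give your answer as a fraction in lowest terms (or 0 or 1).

B | B = 1/5 | 1/5 = 1/5
B -> (B | B) = 1/5 -> 1/5 = 1
~A = ~4/5 = 1/5
(B -> (B | B)) -> ~A = 1 -> 1/5 = 1/5
B & A = 1/5 & 4/5 = 1/5
A | (B & A) = 4/5 | 1/5 = 4/5
((B -> (B | B)) -> ~A) -> (A | (B & A)) = 1/5 -> 4/5 = 1
~A = ~4/5 = 1/5
~~A = ~1/5 = 4/5
~~~A = ~4/5 = 1/5
(((B -> (B | B)) -> ~A) -> (A | (B & A))) & ~~~A = 1 & 1/5 = 1/5
B | B = 1/5 | 1/5 = 1/5
~(B | B) = ~1/5 = 4/5
~(B | B) & A = 4/5 & 4/5 = 4/5
~A = ~4/5 = 1/5
A -> ~A = 4/5 -> 1/5 = 2/5
B & (A -> ~A) = 1/5 & 2/5 = 1/5
(~(B | B) & A) & (B & (A -> ~A)) = 4/5 & 1/5 = 1/5
((((B -> (B | B)) -> ~A) -> (A | (B & A))) & ~~~A) & ((~(B | B) & A) & (B & (A -> ~A))) = 1/5 & 1/5 = 1/5

1/5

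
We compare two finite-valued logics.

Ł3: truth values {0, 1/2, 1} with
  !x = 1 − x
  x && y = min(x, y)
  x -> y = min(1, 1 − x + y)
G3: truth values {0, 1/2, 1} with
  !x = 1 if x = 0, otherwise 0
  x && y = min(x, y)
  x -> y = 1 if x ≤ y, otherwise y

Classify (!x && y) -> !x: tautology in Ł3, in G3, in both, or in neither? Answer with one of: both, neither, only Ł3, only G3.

both

In Ł3: every assignment gives 1 — tautology.
In G3: every assignment gives 1 — tautology.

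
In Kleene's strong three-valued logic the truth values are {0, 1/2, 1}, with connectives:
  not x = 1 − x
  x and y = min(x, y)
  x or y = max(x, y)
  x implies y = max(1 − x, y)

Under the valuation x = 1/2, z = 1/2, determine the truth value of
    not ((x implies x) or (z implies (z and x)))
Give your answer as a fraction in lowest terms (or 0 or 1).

1/2

x implies x = 1/2 implies 1/2 = 1/2
z and x = 1/2 and 1/2 = 1/2
z implies (z and x) = 1/2 implies 1/2 = 1/2
(x implies x) or (z implies (z and x)) = 1/2 or 1/2 = 1/2
not ((x implies x) or (z implies (z and x))) = not 1/2 = 1/2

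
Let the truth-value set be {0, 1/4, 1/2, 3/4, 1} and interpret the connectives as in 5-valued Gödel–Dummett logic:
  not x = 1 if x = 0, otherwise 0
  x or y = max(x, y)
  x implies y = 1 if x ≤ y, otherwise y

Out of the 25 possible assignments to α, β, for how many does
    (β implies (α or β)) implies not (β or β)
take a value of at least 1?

5

value 1: 5 assignments (counts)
value 0: 20 assignments
So 5 of the 25 assignments meet the threshold.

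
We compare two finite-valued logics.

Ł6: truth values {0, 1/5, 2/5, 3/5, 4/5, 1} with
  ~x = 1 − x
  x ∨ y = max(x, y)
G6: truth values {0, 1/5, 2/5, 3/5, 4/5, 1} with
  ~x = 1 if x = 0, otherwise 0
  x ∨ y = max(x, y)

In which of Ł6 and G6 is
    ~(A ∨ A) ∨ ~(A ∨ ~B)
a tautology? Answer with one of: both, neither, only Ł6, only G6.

In Ł6: at A = 1/5, B = 0 the value is 4/5 — not a tautology.
In G6: at A = 1/5, B = 0 the value is 0 — not a tautology.

neither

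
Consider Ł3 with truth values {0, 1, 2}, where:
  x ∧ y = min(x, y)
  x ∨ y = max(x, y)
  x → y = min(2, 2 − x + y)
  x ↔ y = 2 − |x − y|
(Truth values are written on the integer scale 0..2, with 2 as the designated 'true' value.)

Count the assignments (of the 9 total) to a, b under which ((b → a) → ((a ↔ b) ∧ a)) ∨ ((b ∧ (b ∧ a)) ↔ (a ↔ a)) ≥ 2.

a = 0, b = 0 ↦ 0  <
a = 0, b = 1 ↦ 1  <
a = 0, b = 2 ↦ 2  ≥
a = 1, b = 0 ↦ 1  <
a = 1, b = 1 ↦ 1  <
a = 1, b = 2 ↦ 2  ≥
a = 2, b = 0 ↦ 0  <
a = 2, b = 1 ↦ 1  <
a = 2, b = 2 ↦ 2  ≥
So 3 of the 9 assignments meet the threshold.

3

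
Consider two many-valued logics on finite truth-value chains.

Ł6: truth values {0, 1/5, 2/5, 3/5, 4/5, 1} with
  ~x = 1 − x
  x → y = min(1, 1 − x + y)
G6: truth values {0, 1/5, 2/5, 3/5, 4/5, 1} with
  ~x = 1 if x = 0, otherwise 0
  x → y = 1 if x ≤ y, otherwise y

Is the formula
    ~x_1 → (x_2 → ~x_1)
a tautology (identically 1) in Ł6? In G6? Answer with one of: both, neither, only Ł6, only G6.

In Ł6: every assignment gives 1 — tautology.
In G6: every assignment gives 1 — tautology.

both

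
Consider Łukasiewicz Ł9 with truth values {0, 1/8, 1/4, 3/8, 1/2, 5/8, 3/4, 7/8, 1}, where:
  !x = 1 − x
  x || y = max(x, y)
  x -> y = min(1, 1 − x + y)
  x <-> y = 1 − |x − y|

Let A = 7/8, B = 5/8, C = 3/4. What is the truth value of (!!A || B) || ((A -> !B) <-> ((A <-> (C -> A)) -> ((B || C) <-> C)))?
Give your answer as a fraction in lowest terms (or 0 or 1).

7/8

!A = !7/8 = 1/8
!!A = !1/8 = 7/8
!!A || B = 7/8 || 5/8 = 7/8
!B = !5/8 = 3/8
A -> !B = 7/8 -> 3/8 = 1/2
C -> A = 3/4 -> 7/8 = 1
A <-> (C -> A) = 7/8 <-> 1 = 7/8
B || C = 5/8 || 3/4 = 3/4
(B || C) <-> C = 3/4 <-> 3/4 = 1
(A <-> (C -> A)) -> ((B || C) <-> C) = 7/8 -> 1 = 1
(A -> !B) <-> ((A <-> (C -> A)) -> ((B || C) <-> C)) = 1/2 <-> 1 = 1/2
(!!A || B) || ((A -> !B) <-> ((A <-> (C -> A)) -> ((B || C) <-> C))) = 7/8 || 1/2 = 7/8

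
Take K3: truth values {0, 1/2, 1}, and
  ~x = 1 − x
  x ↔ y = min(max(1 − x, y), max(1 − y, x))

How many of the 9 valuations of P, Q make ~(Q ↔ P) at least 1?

2

P = 0, Q = 0 ↦ 0  <
P = 0, Q = 1/2 ↦ 1/2  <
P = 0, Q = 1 ↦ 1  ≥
P = 1/2, Q = 0 ↦ 1/2  <
P = 1/2, Q = 1/2 ↦ 1/2  <
P = 1/2, Q = 1 ↦ 1/2  <
P = 1, Q = 0 ↦ 1  ≥
P = 1, Q = 1/2 ↦ 1/2  <
P = 1, Q = 1 ↦ 0  <
So 2 of the 9 assignments meet the threshold.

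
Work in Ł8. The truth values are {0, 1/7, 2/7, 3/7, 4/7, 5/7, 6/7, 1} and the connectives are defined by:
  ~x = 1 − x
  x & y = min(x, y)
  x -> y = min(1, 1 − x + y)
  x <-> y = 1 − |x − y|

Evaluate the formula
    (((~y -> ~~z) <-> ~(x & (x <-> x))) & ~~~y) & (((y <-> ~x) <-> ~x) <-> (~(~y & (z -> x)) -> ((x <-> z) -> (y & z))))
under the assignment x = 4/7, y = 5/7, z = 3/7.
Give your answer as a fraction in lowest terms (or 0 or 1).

2/7

~y = ~5/7 = 2/7
~z = ~3/7 = 4/7
~~z = ~4/7 = 3/7
~y -> ~~z = 2/7 -> 3/7 = 1
x <-> x = 4/7 <-> 4/7 = 1
x & (x <-> x) = 4/7 & 1 = 4/7
~(x & (x <-> x)) = ~4/7 = 3/7
(~y -> ~~z) <-> ~(x & (x <-> x)) = 1 <-> 3/7 = 3/7
~y = ~5/7 = 2/7
~~y = ~2/7 = 5/7
~~~y = ~5/7 = 2/7
((~y -> ~~z) <-> ~(x & (x <-> x))) & ~~~y = 3/7 & 2/7 = 2/7
~x = ~4/7 = 3/7
y <-> ~x = 5/7 <-> 3/7 = 5/7
~x = ~4/7 = 3/7
(y <-> ~x) <-> ~x = 5/7 <-> 3/7 = 5/7
~y = ~5/7 = 2/7
z -> x = 3/7 -> 4/7 = 1
~y & (z -> x) = 2/7 & 1 = 2/7
~(~y & (z -> x)) = ~2/7 = 5/7
x <-> z = 4/7 <-> 3/7 = 6/7
y & z = 5/7 & 3/7 = 3/7
(x <-> z) -> (y & z) = 6/7 -> 3/7 = 4/7
~(~y & (z -> x)) -> ((x <-> z) -> (y & z)) = 5/7 -> 4/7 = 6/7
((y <-> ~x) <-> ~x) <-> (~(~y & (z -> x)) -> ((x <-> z) -> (y & z))) = 5/7 <-> 6/7 = 6/7
(((~y -> ~~z) <-> ~(x & (x <-> x))) & ~~~y) & (((y <-> ~x) <-> ~x) <-> (~(~y & (z -> x)) -> ((x <-> z) -> (y & z)))) = 2/7 & 6/7 = 2/7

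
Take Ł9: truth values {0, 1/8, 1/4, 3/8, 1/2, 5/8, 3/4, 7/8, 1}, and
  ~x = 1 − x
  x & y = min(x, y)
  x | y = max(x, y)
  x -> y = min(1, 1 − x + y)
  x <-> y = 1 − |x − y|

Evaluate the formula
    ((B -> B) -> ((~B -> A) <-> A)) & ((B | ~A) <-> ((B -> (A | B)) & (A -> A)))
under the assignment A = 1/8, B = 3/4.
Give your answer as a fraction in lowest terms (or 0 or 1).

B -> B = 3/4 -> 3/4 = 1
~B = ~3/4 = 1/4
~B -> A = 1/4 -> 1/8 = 7/8
(~B -> A) <-> A = 7/8 <-> 1/8 = 1/4
(B -> B) -> ((~B -> A) <-> A) = 1 -> 1/4 = 1/4
~A = ~1/8 = 7/8
B | ~A = 3/4 | 7/8 = 7/8
A | B = 1/8 | 3/4 = 3/4
B -> (A | B) = 3/4 -> 3/4 = 1
A -> A = 1/8 -> 1/8 = 1
(B -> (A | B)) & (A -> A) = 1 & 1 = 1
(B | ~A) <-> ((B -> (A | B)) & (A -> A)) = 7/8 <-> 1 = 7/8
((B -> B) -> ((~B -> A) <-> A)) & ((B | ~A) <-> ((B -> (A | B)) & (A -> A))) = 1/4 & 7/8 = 1/4

1/4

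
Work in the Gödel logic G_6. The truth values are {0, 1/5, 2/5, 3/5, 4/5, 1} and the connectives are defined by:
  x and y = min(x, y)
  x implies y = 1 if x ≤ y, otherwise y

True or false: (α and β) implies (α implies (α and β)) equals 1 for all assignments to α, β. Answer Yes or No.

At α = 1/5, β = 0, for instance:
α and β = 1/5 and 0 = 0
α implies (α and β) = 1/5 implies 0 = 0
(α and β) implies (α implies (α and β)) = 0 implies 0 = 1
and checking the remaining 35 assignments likewise gives ≥ 1 in every case.

Yes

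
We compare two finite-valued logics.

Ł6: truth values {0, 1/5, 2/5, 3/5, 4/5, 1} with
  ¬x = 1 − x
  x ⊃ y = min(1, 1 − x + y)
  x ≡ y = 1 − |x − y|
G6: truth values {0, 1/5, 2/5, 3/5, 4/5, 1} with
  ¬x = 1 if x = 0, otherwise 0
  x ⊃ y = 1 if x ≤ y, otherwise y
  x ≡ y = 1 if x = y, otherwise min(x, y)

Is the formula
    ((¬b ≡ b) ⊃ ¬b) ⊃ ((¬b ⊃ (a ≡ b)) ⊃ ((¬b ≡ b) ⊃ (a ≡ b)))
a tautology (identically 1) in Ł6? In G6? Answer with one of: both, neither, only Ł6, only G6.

both

In Ł6: every assignment gives 1 — tautology.
In G6: every assignment gives 1 — tautology.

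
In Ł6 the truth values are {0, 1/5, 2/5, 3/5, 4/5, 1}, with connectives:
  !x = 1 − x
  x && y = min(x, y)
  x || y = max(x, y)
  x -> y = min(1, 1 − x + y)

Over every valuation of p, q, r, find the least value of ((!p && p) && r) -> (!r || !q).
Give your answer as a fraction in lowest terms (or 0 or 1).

3/5

Take p = 2/5, q = 1, r = 1:
!p = !2/5 = 3/5
!p && p = 3/5 && 2/5 = 2/5
(!p && p) && r = 2/5 && 1 = 2/5
!r = !1 = 0
!q = !1 = 0
!r || !q = 0 || 0 = 0
((!p && p) && r) -> (!r || !q) = 2/5 -> 0 = 3/5
No assignment yields a value below 3/5, so this is the minimum.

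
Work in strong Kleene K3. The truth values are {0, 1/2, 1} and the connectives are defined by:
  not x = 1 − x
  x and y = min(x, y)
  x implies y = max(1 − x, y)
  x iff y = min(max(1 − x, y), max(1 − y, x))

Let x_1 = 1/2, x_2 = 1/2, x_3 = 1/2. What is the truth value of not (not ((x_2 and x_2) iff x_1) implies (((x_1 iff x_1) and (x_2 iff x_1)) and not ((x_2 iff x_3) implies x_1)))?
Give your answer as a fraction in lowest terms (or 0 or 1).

1/2

x_2 and x_2 = 1/2 and 1/2 = 1/2
(x_2 and x_2) iff x_1 = 1/2 iff 1/2 = 1/2
not ((x_2 and x_2) iff x_1) = not 1/2 = 1/2
x_1 iff x_1 = 1/2 iff 1/2 = 1/2
x_2 iff x_1 = 1/2 iff 1/2 = 1/2
(x_1 iff x_1) and (x_2 iff x_1) = 1/2 and 1/2 = 1/2
x_2 iff x_3 = 1/2 iff 1/2 = 1/2
(x_2 iff x_3) implies x_1 = 1/2 implies 1/2 = 1/2
not ((x_2 iff x_3) implies x_1) = not 1/2 = 1/2
((x_1 iff x_1) and (x_2 iff x_1)) and not ((x_2 iff x_3) implies x_1) = 1/2 and 1/2 = 1/2
not ((x_2 and x_2) iff x_1) implies (((x_1 iff x_1) and (x_2 iff x_1)) and not ((x_2 iff x_3) implies x_1)) = 1/2 implies 1/2 = 1/2
not (not ((x_2 and x_2) iff x_1) implies (((x_1 iff x_1) and (x_2 iff x_1)) and not ((x_2 iff x_3) implies x_1))) = not 1/2 = 1/2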